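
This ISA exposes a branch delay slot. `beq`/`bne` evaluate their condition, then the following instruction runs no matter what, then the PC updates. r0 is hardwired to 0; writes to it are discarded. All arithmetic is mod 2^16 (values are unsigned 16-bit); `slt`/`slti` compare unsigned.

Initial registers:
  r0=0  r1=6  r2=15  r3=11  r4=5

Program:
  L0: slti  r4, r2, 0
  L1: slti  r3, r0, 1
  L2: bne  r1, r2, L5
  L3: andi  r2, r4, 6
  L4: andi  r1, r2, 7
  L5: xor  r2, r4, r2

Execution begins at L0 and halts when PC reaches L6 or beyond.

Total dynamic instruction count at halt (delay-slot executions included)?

5

PC=0  slti  r4, r2, 0        | r0=0 r1=6 r2=15 r3=11 r4=0
PC=1  slti  r3, r0, 1        | r0=0 r1=6 r2=15 r3=1 r4=0
PC=2  bne  r1, r2, L5        | r0=0 r1=6 r2=15 r3=1 r4=0  [TAKEN]
PC=3  andi  r2, r4, 6        | r0=0 r1=6 r2=0 r3=1 r4=0
PC=5  xor  r2, r4, r2        | r0=0 r1=6 r2=0 r3=1 r4=0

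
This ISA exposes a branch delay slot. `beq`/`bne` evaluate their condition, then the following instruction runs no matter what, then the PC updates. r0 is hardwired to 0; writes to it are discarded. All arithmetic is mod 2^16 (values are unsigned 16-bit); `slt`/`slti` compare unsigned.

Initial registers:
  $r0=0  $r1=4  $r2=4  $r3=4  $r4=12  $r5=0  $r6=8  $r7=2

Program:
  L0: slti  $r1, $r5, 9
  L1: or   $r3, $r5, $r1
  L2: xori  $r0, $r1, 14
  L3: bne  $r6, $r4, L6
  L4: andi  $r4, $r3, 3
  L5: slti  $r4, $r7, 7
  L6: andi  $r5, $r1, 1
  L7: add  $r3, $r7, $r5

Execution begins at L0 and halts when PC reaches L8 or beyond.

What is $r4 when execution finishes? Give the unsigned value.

1

  step pc=0: slti  $r1, $r5, 9  regs=(0,1,4,4,12,0,8,2)
  step pc=1: or   $r3, $r5, $r1  regs=(0,1,4,1,12,0,8,2)
  step pc=2: xori  $r0, $r1, 14  regs=(0,1,4,1,12,0,8,2)
  step pc=3: bne  $r6, $r4, L6  cond=T  regs=(0,1,4,1,12,0,8,2)
  step pc=4: andi  $r4, $r3, 3  regs=(0,1,4,1,1,0,8,2)
  step pc=6: andi  $r5, $r1, 1  regs=(0,1,4,1,1,1,8,2)
  step pc=7: add  $r3, $r7, $r5  regs=(0,1,4,3,1,1,8,2)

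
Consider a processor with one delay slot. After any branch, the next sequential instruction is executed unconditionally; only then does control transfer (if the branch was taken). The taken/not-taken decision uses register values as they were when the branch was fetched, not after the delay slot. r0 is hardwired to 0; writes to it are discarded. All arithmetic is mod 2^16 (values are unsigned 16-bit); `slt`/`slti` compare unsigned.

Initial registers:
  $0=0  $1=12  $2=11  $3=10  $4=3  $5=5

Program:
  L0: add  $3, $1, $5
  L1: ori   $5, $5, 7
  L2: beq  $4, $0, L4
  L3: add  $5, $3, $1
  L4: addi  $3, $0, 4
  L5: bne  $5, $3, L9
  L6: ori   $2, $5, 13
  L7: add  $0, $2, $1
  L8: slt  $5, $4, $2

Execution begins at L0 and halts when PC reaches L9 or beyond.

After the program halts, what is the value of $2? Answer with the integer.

29

#0 add  $3, $1, $5 ; 0/12/11/17/3/5
#1 ori   $5, $5, 7 ; 0/12/11/17/3/7
#2 beq  $4, $0, L4 ; 0/12/11/17/3/7 ; →fallthru
#3 add  $5, $3, $1 ; 0/12/11/17/3/29
#4 addi  $3, $0, 4 ; 0/12/11/4/3/29
#5 bne  $5, $3, L9 ; 0/12/11/4/3/29 ; →target
#6 ori   $2, $5, 13 ; 0/12/29/4/3/29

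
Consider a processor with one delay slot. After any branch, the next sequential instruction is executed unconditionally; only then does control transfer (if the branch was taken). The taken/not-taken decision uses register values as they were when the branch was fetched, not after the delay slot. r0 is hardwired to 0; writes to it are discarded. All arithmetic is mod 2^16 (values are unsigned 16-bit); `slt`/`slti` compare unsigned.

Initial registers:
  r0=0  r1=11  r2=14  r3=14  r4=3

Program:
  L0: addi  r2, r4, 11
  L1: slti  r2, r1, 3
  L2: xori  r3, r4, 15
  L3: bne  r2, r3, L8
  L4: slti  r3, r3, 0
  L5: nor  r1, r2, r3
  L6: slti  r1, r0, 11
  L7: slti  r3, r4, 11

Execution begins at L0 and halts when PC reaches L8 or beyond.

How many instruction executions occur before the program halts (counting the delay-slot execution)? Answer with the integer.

5

[0] addi  r2, r4, 11  →  {r0:0, r1:11, r2:14, r3:14, r4:3}
[1] slti  r2, r1, 3  →  {r0:0, r1:11, r2:0, r3:14, r4:3}
[2] xori  r3, r4, 15  →  {r0:0, r1:11, r2:0, r3:12, r4:3}
[3] bne  r2, r3, L8  →  {r0:0, r1:11, r2:0, r3:12, r4:3}  ⟨branch taken⟩
[4] slti  r3, r3, 0  →  {r0:0, r1:11, r2:0, r3:0, r4:3}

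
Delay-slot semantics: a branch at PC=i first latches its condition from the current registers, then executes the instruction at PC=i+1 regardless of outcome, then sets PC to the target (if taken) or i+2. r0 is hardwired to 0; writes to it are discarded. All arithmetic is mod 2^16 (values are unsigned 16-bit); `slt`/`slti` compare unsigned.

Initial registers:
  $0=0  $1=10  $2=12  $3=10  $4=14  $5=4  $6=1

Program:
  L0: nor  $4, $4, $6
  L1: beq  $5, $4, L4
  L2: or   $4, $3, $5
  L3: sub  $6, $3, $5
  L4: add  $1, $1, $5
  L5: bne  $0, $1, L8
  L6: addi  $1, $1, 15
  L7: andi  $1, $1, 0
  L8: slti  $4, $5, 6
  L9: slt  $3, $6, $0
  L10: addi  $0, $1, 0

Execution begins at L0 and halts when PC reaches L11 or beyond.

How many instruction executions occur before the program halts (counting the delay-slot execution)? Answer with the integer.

10

#0 nor  $4, $4, $6 ; 0/10/12/10/65520/4/1
#1 beq  $5, $4, L4 ; 0/10/12/10/65520/4/1 ; →fallthru
#2 or   $4, $3, $5 ; 0/10/12/10/14/4/1
#3 sub  $6, $3, $5 ; 0/10/12/10/14/4/6
#4 add  $1, $1, $5 ; 0/14/12/10/14/4/6
#5 bne  $0, $1, L8 ; 0/14/12/10/14/4/6 ; →target
#6 addi  $1, $1, 15 ; 0/29/12/10/14/4/6
#8 slti  $4, $5, 6 ; 0/29/12/10/1/4/6
#9 slt  $3, $6, $0 ; 0/29/12/0/1/4/6
#10 addi  $0, $1, 0 ; 0/29/12/0/1/4/6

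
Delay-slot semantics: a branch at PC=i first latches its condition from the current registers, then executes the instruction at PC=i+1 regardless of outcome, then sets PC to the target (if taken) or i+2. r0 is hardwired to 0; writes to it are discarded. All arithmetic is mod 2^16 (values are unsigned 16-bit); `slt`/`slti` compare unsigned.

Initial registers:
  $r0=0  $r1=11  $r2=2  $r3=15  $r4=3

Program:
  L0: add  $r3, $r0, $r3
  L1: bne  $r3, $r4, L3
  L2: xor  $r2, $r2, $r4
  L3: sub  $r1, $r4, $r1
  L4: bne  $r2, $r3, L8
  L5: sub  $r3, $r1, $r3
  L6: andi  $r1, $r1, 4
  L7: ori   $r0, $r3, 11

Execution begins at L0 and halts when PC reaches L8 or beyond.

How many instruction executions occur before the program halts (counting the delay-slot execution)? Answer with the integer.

PC=0  add  $r3, $r0, $r3     | $r0=0 $r1=11 $r2=2 $r3=15 $r4=3
PC=1  bne  $r3, $r4, L3      | $r0=0 $r1=11 $r2=2 $r3=15 $r4=3  [TAKEN]
PC=2  xor  $r2, $r2, $r4     | $r0=0 $r1=11 $r2=1 $r3=15 $r4=3
PC=3  sub  $r1, $r4, $r1     | $r0=0 $r1=65528 $r2=1 $r3=15 $r4=3
PC=4  bne  $r2, $r3, L8      | $r0=0 $r1=65528 $r2=1 $r3=15 $r4=3  [TAKEN]
PC=5  sub  $r3, $r1, $r3     | $r0=0 $r1=65528 $r2=1 $r3=65513 $r4=3

6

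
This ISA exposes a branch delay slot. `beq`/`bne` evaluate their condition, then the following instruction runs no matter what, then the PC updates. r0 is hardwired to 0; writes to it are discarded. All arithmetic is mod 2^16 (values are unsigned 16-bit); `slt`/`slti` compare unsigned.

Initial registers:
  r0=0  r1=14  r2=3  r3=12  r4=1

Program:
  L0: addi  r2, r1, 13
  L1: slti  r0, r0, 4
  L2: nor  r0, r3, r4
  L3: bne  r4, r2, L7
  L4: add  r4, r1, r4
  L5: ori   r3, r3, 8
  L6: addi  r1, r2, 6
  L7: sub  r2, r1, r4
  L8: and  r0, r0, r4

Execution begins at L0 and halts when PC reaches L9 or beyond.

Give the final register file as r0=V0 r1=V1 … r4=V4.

#0 addi  r2, r1, 13 ; 0/14/27/12/1
#1 slti  r0, r0, 4 ; 0/14/27/12/1
#2 nor  r0, r3, r4 ; 0/14/27/12/1
#3 bne  r4, r2, L7 ; 0/14/27/12/1 ; →target
#4 add  r4, r1, r4 ; 0/14/27/12/15
#7 sub  r2, r1, r4 ; 0/14/65535/12/15
#8 and  r0, r0, r4 ; 0/14/65535/12/15

r0=0 r1=14 r2=65535 r3=12 r4=15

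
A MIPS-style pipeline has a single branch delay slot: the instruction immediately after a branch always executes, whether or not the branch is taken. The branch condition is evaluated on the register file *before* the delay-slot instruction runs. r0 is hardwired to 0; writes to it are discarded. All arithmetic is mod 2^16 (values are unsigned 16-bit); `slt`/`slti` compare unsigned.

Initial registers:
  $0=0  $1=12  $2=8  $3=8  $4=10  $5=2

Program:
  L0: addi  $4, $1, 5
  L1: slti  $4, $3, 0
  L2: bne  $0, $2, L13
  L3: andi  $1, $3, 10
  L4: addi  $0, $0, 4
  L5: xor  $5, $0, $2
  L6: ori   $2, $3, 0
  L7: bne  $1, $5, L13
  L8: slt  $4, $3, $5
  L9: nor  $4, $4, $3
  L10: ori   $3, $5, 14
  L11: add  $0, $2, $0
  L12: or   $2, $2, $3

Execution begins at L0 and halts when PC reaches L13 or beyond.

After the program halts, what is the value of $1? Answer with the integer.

8

  step pc=0: addi  $4, $1, 5  regs=(0,12,8,8,17,2)
  step pc=1: slti  $4, $3, 0  regs=(0,12,8,8,0,2)
  step pc=2: bne  $0, $2, L13  cond=T  regs=(0,12,8,8,0,2)
  step pc=3: andi  $1, $3, 10  regs=(0,8,8,8,0,2)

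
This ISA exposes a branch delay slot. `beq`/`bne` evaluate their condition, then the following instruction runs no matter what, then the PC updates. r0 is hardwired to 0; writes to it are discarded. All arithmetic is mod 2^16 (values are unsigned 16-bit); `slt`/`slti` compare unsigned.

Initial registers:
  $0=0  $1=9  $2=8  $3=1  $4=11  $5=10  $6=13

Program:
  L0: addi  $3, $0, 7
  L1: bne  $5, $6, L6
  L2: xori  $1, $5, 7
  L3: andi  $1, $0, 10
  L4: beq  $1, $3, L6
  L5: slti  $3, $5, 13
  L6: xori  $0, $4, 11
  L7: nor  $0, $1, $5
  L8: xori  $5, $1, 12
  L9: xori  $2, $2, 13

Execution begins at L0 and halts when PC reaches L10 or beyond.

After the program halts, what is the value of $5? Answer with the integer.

1

PC=0  addi  $3, $0, 7        | $0=0 $1=9 $2=8 $3=7 $4=11 $5=10 $6=13
PC=1  bne  $5, $6, L6        | $0=0 $1=9 $2=8 $3=7 $4=11 $5=10 $6=13  [TAKEN]
PC=2  xori  $1, $5, 7        | $0=0 $1=13 $2=8 $3=7 $4=11 $5=10 $6=13
PC=6  xori  $0, $4, 11       | $0=0 $1=13 $2=8 $3=7 $4=11 $5=10 $6=13
PC=7  nor  $0, $1, $5        | $0=0 $1=13 $2=8 $3=7 $4=11 $5=10 $6=13
PC=8  xori  $5, $1, 12       | $0=0 $1=13 $2=8 $3=7 $4=11 $5=1 $6=13
PC=9  xori  $2, $2, 13       | $0=0 $1=13 $2=5 $3=7 $4=11 $5=1 $6=13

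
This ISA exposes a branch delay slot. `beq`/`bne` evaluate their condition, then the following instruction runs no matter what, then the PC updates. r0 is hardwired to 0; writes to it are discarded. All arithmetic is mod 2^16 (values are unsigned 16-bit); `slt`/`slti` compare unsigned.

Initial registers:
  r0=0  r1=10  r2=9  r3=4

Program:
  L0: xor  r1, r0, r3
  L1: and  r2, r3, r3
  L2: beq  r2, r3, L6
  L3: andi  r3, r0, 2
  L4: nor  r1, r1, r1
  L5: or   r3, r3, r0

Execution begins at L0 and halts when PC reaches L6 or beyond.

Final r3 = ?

0

#0 xor  r1, r0, r3 ; 0/4/9/4
#1 and  r2, r3, r3 ; 0/4/4/4
#2 beq  r2, r3, L6 ; 0/4/4/4 ; →target
#3 andi  r3, r0, 2 ; 0/4/4/0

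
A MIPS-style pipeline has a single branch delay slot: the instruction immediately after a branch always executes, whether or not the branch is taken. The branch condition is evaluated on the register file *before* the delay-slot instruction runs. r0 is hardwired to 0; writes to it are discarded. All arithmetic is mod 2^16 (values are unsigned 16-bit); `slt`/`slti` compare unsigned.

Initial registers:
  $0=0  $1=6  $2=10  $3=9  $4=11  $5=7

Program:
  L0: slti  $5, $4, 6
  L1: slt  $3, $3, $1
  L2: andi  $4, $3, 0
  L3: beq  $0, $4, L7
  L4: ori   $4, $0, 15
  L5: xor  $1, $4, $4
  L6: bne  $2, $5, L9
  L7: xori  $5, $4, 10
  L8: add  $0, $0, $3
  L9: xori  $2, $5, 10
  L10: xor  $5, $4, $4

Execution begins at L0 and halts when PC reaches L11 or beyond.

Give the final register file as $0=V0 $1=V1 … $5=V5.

$0=0 $1=6 $2=15 $3=0 $4=15 $5=0

[0] slti  $5, $4, 6  →  {$0:0, $1:6, $2:10, $3:9, $4:11, $5:0}
[1] slt  $3, $3, $1  →  {$0:0, $1:6, $2:10, $3:0, $4:11, $5:0}
[2] andi  $4, $3, 0  →  {$0:0, $1:6, $2:10, $3:0, $4:0, $5:0}
[3] beq  $0, $4, L7  →  {$0:0, $1:6, $2:10, $3:0, $4:0, $5:0}  ⟨branch taken⟩
[4] ori   $4, $0, 15  →  {$0:0, $1:6, $2:10, $3:0, $4:15, $5:0}
[7] xori  $5, $4, 10  →  {$0:0, $1:6, $2:10, $3:0, $4:15, $5:5}
[8] add  $0, $0, $3  →  {$0:0, $1:6, $2:10, $3:0, $4:15, $5:5}
[9] xori  $2, $5, 10  →  {$0:0, $1:6, $2:15, $3:0, $4:15, $5:5}
[10] xor  $5, $4, $4  →  {$0:0, $1:6, $2:15, $3:0, $4:15, $5:0}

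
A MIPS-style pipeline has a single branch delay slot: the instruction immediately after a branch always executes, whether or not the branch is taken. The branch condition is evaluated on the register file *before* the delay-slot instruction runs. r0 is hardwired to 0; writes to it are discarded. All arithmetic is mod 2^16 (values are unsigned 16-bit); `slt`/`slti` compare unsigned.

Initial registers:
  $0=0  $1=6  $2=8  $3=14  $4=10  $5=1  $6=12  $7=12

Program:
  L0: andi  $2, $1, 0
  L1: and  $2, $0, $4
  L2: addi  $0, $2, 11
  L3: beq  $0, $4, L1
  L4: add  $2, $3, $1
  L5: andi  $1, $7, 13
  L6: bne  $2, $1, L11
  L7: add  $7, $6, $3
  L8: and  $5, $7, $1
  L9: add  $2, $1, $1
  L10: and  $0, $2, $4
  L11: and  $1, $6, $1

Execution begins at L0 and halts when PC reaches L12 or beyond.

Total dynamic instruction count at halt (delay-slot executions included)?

9

  step pc=0: andi  $2, $1, 0  regs=(0,6,0,14,10,1,12,12)
  step pc=1: and  $2, $0, $4  regs=(0,6,0,14,10,1,12,12)
  step pc=2: addi  $0, $2, 11  regs=(0,6,0,14,10,1,12,12)
  step pc=3: beq  $0, $4, L1  cond=F  regs=(0,6,0,14,10,1,12,12)
  step pc=4: add  $2, $3, $1  regs=(0,6,20,14,10,1,12,12)
  step pc=5: andi  $1, $7, 13  regs=(0,12,20,14,10,1,12,12)
  step pc=6: bne  $2, $1, L11  cond=T  regs=(0,12,20,14,10,1,12,12)
  step pc=7: add  $7, $6, $3  regs=(0,12,20,14,10,1,12,26)
  step pc=11: and  $1, $6, $1  regs=(0,12,20,14,10,1,12,26)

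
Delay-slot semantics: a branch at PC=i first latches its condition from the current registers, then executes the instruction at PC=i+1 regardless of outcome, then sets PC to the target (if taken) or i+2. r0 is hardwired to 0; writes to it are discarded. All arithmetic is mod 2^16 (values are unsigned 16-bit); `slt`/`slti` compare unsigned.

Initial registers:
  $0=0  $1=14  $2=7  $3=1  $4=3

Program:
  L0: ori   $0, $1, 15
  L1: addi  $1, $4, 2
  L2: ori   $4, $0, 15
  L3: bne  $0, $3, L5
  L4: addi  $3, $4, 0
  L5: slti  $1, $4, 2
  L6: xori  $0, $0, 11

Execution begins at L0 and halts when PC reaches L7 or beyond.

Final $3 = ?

15

[0] ori   $0, $1, 15  →  {$0:0, $1:14, $2:7, $3:1, $4:3}
[1] addi  $1, $4, 2  →  {$0:0, $1:5, $2:7, $3:1, $4:3}
[2] ori   $4, $0, 15  →  {$0:0, $1:5, $2:7, $3:1, $4:15}
[3] bne  $0, $3, L5  →  {$0:0, $1:5, $2:7, $3:1, $4:15}  ⟨branch taken⟩
[4] addi  $3, $4, 0  →  {$0:0, $1:5, $2:7, $3:15, $4:15}
[5] slti  $1, $4, 2  →  {$0:0, $1:0, $2:7, $3:15, $4:15}
[6] xori  $0, $0, 11  →  {$0:0, $1:0, $2:7, $3:15, $4:15}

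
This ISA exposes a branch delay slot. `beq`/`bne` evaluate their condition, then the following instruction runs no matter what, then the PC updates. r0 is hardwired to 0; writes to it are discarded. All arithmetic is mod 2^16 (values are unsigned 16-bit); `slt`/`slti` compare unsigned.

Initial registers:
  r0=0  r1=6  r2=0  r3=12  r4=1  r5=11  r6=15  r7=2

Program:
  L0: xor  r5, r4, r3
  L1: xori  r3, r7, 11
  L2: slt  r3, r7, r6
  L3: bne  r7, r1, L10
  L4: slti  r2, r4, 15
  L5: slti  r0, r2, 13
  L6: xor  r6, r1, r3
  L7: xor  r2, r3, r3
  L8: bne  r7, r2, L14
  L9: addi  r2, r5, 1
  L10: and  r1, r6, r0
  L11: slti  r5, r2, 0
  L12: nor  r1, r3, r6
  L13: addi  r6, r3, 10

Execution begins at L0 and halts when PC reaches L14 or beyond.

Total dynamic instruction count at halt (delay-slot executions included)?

  step pc=0: xor  r5, r4, r3  regs=(0,6,0,12,1,13,15,2)
  step pc=1: xori  r3, r7, 11  regs=(0,6,0,9,1,13,15,2)
  step pc=2: slt  r3, r7, r6  regs=(0,6,0,1,1,13,15,2)
  step pc=3: bne  r7, r1, L10  cond=T  regs=(0,6,0,1,1,13,15,2)
  step pc=4: slti  r2, r4, 15  regs=(0,6,1,1,1,13,15,2)
  step pc=10: and  r1, r6, r0  regs=(0,0,1,1,1,13,15,2)
  step pc=11: slti  r5, r2, 0  regs=(0,0,1,1,1,0,15,2)
  step pc=12: nor  r1, r3, r6  regs=(0,65520,1,1,1,0,15,2)
  step pc=13: addi  r6, r3, 10  regs=(0,65520,1,1,1,0,11,2)

9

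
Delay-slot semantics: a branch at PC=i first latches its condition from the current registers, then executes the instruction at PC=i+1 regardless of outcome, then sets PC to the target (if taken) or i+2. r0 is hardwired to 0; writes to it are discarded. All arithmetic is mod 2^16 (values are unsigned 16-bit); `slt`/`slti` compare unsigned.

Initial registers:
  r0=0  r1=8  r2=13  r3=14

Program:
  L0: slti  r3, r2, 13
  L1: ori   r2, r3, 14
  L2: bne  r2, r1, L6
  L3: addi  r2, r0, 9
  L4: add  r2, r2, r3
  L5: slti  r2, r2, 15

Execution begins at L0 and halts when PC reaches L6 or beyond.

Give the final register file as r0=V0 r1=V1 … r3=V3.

[0] slti  r3, r2, 13  →  {r0:0, r1:8, r2:13, r3:0}
[1] ori   r2, r3, 14  →  {r0:0, r1:8, r2:14, r3:0}
[2] bne  r2, r1, L6  →  {r0:0, r1:8, r2:14, r3:0}  ⟨branch taken⟩
[3] addi  r2, r0, 9  →  {r0:0, r1:8, r2:9, r3:0}

r0=0 r1=8 r2=9 r3=0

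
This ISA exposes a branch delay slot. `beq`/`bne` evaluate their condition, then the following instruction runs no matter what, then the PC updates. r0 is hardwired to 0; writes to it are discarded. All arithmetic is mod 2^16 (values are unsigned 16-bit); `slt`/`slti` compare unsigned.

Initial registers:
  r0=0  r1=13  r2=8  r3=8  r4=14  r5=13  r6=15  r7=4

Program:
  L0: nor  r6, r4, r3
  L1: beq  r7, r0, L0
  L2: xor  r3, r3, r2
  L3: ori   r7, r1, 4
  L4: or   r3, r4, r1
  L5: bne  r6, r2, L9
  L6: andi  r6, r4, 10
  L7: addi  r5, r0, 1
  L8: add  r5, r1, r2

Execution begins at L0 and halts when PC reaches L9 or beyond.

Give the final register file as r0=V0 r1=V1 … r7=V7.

r0=0 r1=13 r2=8 r3=15 r4=14 r5=13 r6=10 r7=13

  step pc=0: nor  r6, r4, r3  regs=(0,13,8,8,14,13,65521,4)
  step pc=1: beq  r7, r0, L0  cond=F  regs=(0,13,8,8,14,13,65521,4)
  step pc=2: xor  r3, r3, r2  regs=(0,13,8,0,14,13,65521,4)
  step pc=3: ori   r7, r1, 4  regs=(0,13,8,0,14,13,65521,13)
  step pc=4: or   r3, r4, r1  regs=(0,13,8,15,14,13,65521,13)
  step pc=5: bne  r6, r2, L9  cond=T  regs=(0,13,8,15,14,13,65521,13)
  step pc=6: andi  r6, r4, 10  regs=(0,13,8,15,14,13,10,13)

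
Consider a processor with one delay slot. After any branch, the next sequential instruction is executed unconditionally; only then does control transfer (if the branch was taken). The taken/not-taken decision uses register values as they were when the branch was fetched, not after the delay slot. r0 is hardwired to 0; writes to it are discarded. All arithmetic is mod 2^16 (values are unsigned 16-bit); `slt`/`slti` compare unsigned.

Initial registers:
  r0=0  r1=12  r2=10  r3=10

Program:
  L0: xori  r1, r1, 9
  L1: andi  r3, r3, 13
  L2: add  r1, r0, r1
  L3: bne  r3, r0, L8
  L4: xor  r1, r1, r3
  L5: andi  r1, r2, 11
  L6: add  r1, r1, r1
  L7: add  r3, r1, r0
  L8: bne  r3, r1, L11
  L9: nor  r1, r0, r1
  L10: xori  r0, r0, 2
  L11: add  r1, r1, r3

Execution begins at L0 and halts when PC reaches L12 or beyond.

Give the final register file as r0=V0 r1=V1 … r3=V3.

r0=0 r1=65530 r2=10 r3=8

PC=0  xori  r1, r1, 9        | r0=0 r1=5 r2=10 r3=10
PC=1  andi  r3, r3, 13       | r0=0 r1=5 r2=10 r3=8
PC=2  add  r1, r0, r1        | r0=0 r1=5 r2=10 r3=8
PC=3  bne  r3, r0, L8        | r0=0 r1=5 r2=10 r3=8  [TAKEN]
PC=4  xor  r1, r1, r3        | r0=0 r1=13 r2=10 r3=8
PC=8  bne  r3, r1, L11       | r0=0 r1=13 r2=10 r3=8  [TAKEN]
PC=9  nor  r1, r0, r1        | r0=0 r1=65522 r2=10 r3=8
PC=11 add  r1, r1, r3        | r0=0 r1=65530 r2=10 r3=8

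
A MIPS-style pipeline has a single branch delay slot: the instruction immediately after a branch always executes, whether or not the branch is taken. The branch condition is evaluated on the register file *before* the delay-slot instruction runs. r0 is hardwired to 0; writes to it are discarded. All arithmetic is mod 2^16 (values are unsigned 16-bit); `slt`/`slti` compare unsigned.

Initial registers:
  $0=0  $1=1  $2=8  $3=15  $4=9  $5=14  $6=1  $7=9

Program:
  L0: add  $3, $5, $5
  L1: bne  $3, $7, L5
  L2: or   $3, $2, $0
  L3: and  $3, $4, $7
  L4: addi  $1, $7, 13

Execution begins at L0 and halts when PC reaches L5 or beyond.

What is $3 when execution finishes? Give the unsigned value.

  step pc=0: add  $3, $5, $5  regs=(0,1,8,28,9,14,1,9)
  step pc=1: bne  $3, $7, L5  cond=T  regs=(0,1,8,28,9,14,1,9)
  step pc=2: or   $3, $2, $0  regs=(0,1,8,8,9,14,1,9)

8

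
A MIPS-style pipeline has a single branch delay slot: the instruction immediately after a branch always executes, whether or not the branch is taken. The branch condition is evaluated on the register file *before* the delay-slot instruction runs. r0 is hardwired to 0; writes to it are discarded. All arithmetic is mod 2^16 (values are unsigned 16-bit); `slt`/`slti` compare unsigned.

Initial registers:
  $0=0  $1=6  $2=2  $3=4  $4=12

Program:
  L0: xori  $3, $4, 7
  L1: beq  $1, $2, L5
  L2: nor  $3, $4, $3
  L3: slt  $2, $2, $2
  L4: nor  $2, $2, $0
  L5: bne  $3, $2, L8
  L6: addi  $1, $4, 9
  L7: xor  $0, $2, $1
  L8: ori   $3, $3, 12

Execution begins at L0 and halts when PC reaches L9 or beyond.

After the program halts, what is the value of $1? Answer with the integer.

PC=0  xori  $3, $4, 7        | $0=0 $1=6 $2=2 $3=11 $4=12
PC=1  beq  $1, $2, L5        | $0=0 $1=6 $2=2 $3=11 $4=12  [not taken]
PC=2  nor  $3, $4, $3        | $0=0 $1=6 $2=2 $3=65520 $4=12
PC=3  slt  $2, $2, $2        | $0=0 $1=6 $2=0 $3=65520 $4=12
PC=4  nor  $2, $2, $0        | $0=0 $1=6 $2=65535 $3=65520 $4=12
PC=5  bne  $3, $2, L8        | $0=0 $1=6 $2=65535 $3=65520 $4=12  [TAKEN]
PC=6  addi  $1, $4, 9        | $0=0 $1=21 $2=65535 $3=65520 $4=12
PC=8  ori   $3, $3, 12       | $0=0 $1=21 $2=65535 $3=65532 $4=12

21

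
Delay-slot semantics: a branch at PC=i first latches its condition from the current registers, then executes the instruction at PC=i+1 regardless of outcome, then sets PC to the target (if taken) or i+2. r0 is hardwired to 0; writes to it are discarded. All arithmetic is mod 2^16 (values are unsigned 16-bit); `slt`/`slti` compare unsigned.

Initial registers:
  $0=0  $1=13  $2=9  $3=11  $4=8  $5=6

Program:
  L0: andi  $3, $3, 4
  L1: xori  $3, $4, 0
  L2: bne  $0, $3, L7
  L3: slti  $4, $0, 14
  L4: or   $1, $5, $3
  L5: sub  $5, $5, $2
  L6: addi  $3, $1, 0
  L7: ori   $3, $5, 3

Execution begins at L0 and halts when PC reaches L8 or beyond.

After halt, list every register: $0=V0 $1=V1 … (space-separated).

  step pc=0: andi  $3, $3, 4  regs=(0,13,9,0,8,6)
  step pc=1: xori  $3, $4, 0  regs=(0,13,9,8,8,6)
  step pc=2: bne  $0, $3, L7  cond=T  regs=(0,13,9,8,8,6)
  step pc=3: slti  $4, $0, 14  regs=(0,13,9,8,1,6)
  step pc=7: ori   $3, $5, 3  regs=(0,13,9,7,1,6)

$0=0 $1=13 $2=9 $3=7 $4=1 $5=6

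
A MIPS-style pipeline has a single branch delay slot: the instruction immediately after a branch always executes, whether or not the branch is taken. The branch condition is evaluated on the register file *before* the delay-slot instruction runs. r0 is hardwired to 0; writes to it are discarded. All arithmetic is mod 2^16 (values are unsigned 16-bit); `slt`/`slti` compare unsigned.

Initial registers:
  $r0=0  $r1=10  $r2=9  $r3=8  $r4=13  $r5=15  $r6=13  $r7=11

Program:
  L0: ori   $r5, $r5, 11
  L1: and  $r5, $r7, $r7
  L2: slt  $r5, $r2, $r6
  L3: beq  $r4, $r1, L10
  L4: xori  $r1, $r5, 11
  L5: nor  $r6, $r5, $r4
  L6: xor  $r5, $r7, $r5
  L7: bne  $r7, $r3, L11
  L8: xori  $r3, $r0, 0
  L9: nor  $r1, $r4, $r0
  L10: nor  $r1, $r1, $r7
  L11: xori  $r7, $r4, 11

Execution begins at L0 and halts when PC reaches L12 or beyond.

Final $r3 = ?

0

[0] ori   $r5, $r5, 11  →  {$r0:0, $r1:10, $r2:9, $r3:8, $r4:13, $r5:15, $r6:13, $r7:11}
[1] and  $r5, $r7, $r7  →  {$r0:0, $r1:10, $r2:9, $r3:8, $r4:13, $r5:11, $r6:13, $r7:11}
[2] slt  $r5, $r2, $r6  →  {$r0:0, $r1:10, $r2:9, $r3:8, $r4:13, $r5:1, $r6:13, $r7:11}
[3] beq  $r4, $r1, L10  →  {$r0:0, $r1:10, $r2:9, $r3:8, $r4:13, $r5:1, $r6:13, $r7:11}  ⟨branch fallthrough⟩
[4] xori  $r1, $r5, 11  →  {$r0:0, $r1:10, $r2:9, $r3:8, $r4:13, $r5:1, $r6:13, $r7:11}
[5] nor  $r6, $r5, $r4  →  {$r0:0, $r1:10, $r2:9, $r3:8, $r4:13, $r5:1, $r6:65522, $r7:11}
[6] xor  $r5, $r7, $r5  →  {$r0:0, $r1:10, $r2:9, $r3:8, $r4:13, $r5:10, $r6:65522, $r7:11}
[7] bne  $r7, $r3, L11  →  {$r0:0, $r1:10, $r2:9, $r3:8, $r4:13, $r5:10, $r6:65522, $r7:11}  ⟨branch taken⟩
[8] xori  $r3, $r0, 0  →  {$r0:0, $r1:10, $r2:9, $r3:0, $r4:13, $r5:10, $r6:65522, $r7:11}
[11] xori  $r7, $r4, 11  →  {$r0:0, $r1:10, $r2:9, $r3:0, $r4:13, $r5:10, $r6:65522, $r7:6}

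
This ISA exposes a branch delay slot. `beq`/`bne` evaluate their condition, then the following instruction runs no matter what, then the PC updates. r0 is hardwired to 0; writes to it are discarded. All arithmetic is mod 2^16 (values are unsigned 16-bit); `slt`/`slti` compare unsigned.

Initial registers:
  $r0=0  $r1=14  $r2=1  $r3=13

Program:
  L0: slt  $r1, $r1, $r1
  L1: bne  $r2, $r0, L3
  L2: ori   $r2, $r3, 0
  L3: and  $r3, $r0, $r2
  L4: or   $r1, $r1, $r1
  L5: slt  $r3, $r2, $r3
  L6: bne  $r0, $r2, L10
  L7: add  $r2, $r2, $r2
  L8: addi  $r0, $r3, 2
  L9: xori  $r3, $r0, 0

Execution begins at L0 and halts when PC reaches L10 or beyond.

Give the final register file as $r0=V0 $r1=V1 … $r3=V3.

[0] slt  $r1, $r1, $r1  →  {$r0:0, $r1:0, $r2:1, $r3:13}
[1] bne  $r2, $r0, L3  →  {$r0:0, $r1:0, $r2:1, $r3:13}  ⟨branch taken⟩
[2] ori   $r2, $r3, 0  →  {$r0:0, $r1:0, $r2:13, $r3:13}
[3] and  $r3, $r0, $r2  →  {$r0:0, $r1:0, $r2:13, $r3:0}
[4] or   $r1, $r1, $r1  →  {$r0:0, $r1:0, $r2:13, $r3:0}
[5] slt  $r3, $r2, $r3  →  {$r0:0, $r1:0, $r2:13, $r3:0}
[6] bne  $r0, $r2, L10  →  {$r0:0, $r1:0, $r2:13, $r3:0}  ⟨branch taken⟩
[7] add  $r2, $r2, $r2  →  {$r0:0, $r1:0, $r2:26, $r3:0}

$r0=0 $r1=0 $r2=26 $r3=0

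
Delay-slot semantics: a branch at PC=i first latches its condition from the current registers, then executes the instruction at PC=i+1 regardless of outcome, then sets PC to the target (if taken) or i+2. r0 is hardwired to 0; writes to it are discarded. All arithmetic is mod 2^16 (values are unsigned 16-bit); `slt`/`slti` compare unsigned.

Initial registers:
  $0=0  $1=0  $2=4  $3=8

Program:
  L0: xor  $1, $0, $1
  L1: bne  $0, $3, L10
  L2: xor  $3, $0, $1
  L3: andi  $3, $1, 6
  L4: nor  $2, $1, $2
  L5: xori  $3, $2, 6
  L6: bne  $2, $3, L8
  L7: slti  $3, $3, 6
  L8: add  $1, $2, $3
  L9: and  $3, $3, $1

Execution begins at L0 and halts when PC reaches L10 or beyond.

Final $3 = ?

#0 xor  $1, $0, $1 ; 0/0/4/8
#1 bne  $0, $3, L10 ; 0/0/4/8 ; →target
#2 xor  $3, $0, $1 ; 0/0/4/0

0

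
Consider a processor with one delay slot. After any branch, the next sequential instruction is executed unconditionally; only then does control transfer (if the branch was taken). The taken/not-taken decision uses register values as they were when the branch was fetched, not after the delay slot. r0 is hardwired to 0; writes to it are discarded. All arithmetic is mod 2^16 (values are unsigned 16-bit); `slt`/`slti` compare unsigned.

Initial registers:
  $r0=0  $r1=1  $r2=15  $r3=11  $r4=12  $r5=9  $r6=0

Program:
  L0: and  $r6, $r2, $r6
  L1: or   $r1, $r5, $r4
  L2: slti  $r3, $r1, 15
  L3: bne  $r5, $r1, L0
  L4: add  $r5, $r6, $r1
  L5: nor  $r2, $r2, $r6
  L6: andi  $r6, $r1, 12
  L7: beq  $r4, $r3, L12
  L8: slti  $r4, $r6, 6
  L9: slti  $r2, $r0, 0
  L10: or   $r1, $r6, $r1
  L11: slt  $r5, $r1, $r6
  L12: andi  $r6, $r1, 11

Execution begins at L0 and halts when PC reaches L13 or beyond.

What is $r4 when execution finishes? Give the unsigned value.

0

[0] and  $r6, $r2, $r6  →  {$r0:0, $r1:1, $r2:15, $r3:11, $r4:12, $r5:9, $r6:0}
[1] or   $r1, $r5, $r4  →  {$r0:0, $r1:13, $r2:15, $r3:11, $r4:12, $r5:9, $r6:0}
[2] slti  $r3, $r1, 15  →  {$r0:0, $r1:13, $r2:15, $r3:1, $r4:12, $r5:9, $r6:0}
[3] bne  $r5, $r1, L0  →  {$r0:0, $r1:13, $r2:15, $r3:1, $r4:12, $r5:9, $r6:0}  ⟨branch taken⟩
[4] add  $r5, $r6, $r1  →  {$r0:0, $r1:13, $r2:15, $r3:1, $r4:12, $r5:13, $r6:0}
[0] and  $r6, $r2, $r6  →  {$r0:0, $r1:13, $r2:15, $r3:1, $r4:12, $r5:13, $r6:0}
[1] or   $r1, $r5, $r4  →  {$r0:0, $r1:13, $r2:15, $r3:1, $r4:12, $r5:13, $r6:0}
[2] slti  $r3, $r1, 15  →  {$r0:0, $r1:13, $r2:15, $r3:1, $r4:12, $r5:13, $r6:0}
[3] bne  $r5, $r1, L0  →  {$r0:0, $r1:13, $r2:15, $r3:1, $r4:12, $r5:13, $r6:0}  ⟨branch fallthrough⟩
[4] add  $r5, $r6, $r1  →  {$r0:0, $r1:13, $r2:15, $r3:1, $r4:12, $r5:13, $r6:0}
[5] nor  $r2, $r2, $r6  →  {$r0:0, $r1:13, $r2:65520, $r3:1, $r4:12, $r5:13, $r6:0}
[6] andi  $r6, $r1, 12  →  {$r0:0, $r1:13, $r2:65520, $r3:1, $r4:12, $r5:13, $r6:12}
[7] beq  $r4, $r3, L12  →  {$r0:0, $r1:13, $r2:65520, $r3:1, $r4:12, $r5:13, $r6:12}  ⟨branch fallthrough⟩
[8] slti  $r4, $r6, 6  →  {$r0:0, $r1:13, $r2:65520, $r3:1, $r4:0, $r5:13, $r6:12}
[9] slti  $r2, $r0, 0  →  {$r0:0, $r1:13, $r2:0, $r3:1, $r4:0, $r5:13, $r6:12}
[10] or   $r1, $r6, $r1  →  {$r0:0, $r1:13, $r2:0, $r3:1, $r4:0, $r5:13, $r6:12}
[11] slt  $r5, $r1, $r6  →  {$r0:0, $r1:13, $r2:0, $r3:1, $r4:0, $r5:0, $r6:12}
[12] andi  $r6, $r1, 11  →  {$r0:0, $r1:13, $r2:0, $r3:1, $r4:0, $r5:0, $r6:9}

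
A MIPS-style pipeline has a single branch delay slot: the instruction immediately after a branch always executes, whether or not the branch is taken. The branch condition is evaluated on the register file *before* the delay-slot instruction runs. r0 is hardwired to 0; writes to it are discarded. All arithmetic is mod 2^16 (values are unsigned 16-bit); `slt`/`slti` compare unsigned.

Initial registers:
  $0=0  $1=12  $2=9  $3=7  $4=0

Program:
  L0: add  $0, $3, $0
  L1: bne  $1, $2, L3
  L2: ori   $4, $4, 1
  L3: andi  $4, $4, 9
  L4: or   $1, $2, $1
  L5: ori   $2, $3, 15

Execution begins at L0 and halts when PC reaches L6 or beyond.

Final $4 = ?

1

PC=0  add  $0, $3, $0        | $0=0 $1=12 $2=9 $3=7 $4=0
PC=1  bne  $1, $2, L3        | $0=0 $1=12 $2=9 $3=7 $4=0  [TAKEN]
PC=2  ori   $4, $4, 1        | $0=0 $1=12 $2=9 $3=7 $4=1
PC=3  andi  $4, $4, 9        | $0=0 $1=12 $2=9 $3=7 $4=1
PC=4  or   $1, $2, $1        | $0=0 $1=13 $2=9 $3=7 $4=1
PC=5  ori   $2, $3, 15       | $0=0 $1=13 $2=15 $3=7 $4=1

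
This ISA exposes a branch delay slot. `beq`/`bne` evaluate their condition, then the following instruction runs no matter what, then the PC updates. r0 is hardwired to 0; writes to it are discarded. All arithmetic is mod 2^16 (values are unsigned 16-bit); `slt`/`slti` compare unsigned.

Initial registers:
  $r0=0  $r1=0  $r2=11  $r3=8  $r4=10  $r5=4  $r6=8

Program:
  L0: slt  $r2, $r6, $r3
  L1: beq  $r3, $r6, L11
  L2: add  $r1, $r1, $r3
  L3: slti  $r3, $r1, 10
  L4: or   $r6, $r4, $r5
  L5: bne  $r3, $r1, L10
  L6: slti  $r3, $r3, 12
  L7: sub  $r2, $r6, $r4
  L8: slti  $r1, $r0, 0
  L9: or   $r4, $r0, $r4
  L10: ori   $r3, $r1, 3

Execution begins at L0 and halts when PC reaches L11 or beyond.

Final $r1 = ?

8

PC=0  slt  $r2, $r6, $r3     | $r0=0 $r1=0 $r2=0 $r3=8 $r4=10 $r5=4 $r6=8
PC=1  beq  $r3, $r6, L11     | $r0=0 $r1=0 $r2=0 $r3=8 $r4=10 $r5=4 $r6=8  [TAKEN]
PC=2  add  $r1, $r1, $r3     | $r0=0 $r1=8 $r2=0 $r3=8 $r4=10 $r5=4 $r6=8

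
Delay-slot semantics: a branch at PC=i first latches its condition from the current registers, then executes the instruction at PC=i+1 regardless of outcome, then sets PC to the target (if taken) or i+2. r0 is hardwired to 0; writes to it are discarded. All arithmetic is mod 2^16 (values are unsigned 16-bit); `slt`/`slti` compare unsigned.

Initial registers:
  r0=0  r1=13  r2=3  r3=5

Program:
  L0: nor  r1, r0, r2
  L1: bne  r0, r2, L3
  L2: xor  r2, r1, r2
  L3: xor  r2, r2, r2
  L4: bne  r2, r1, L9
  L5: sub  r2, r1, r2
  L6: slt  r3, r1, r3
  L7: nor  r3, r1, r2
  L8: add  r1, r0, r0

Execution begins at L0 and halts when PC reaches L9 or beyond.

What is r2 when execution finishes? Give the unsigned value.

65532

PC=0  nor  r1, r0, r2        | r0=0 r1=65532 r2=3 r3=5
PC=1  bne  r0, r2, L3        | r0=0 r1=65532 r2=3 r3=5  [TAKEN]
PC=2  xor  r2, r1, r2        | r0=0 r1=65532 r2=65535 r3=5
PC=3  xor  r2, r2, r2        | r0=0 r1=65532 r2=0 r3=5
PC=4  bne  r2, r1, L9        | r0=0 r1=65532 r2=0 r3=5  [TAKEN]
PC=5  sub  r2, r1, r2        | r0=0 r1=65532 r2=65532 r3=5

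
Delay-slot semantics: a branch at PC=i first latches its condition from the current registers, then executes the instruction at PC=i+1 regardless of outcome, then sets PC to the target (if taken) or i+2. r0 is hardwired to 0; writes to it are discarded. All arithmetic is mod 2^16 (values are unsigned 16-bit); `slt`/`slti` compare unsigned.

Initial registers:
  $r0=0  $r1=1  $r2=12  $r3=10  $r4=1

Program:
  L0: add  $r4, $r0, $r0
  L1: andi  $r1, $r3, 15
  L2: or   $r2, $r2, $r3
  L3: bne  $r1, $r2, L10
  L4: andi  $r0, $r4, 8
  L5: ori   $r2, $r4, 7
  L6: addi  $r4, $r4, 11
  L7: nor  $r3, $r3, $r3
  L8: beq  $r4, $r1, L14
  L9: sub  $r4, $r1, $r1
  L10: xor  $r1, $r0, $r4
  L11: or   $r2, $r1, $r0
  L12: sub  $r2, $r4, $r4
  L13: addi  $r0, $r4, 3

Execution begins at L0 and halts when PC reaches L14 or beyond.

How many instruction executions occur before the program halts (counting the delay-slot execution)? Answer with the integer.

[0] add  $r4, $r0, $r0  →  {$r0:0, $r1:1, $r2:12, $r3:10, $r4:0}
[1] andi  $r1, $r3, 15  →  {$r0:0, $r1:10, $r2:12, $r3:10, $r4:0}
[2] or   $r2, $r2, $r3  →  {$r0:0, $r1:10, $r2:14, $r3:10, $r4:0}
[3] bne  $r1, $r2, L10  →  {$r0:0, $r1:10, $r2:14, $r3:10, $r4:0}  ⟨branch taken⟩
[4] andi  $r0, $r4, 8  →  {$r0:0, $r1:10, $r2:14, $r3:10, $r4:0}
[10] xor  $r1, $r0, $r4  →  {$r0:0, $r1:0, $r2:14, $r3:10, $r4:0}
[11] or   $r2, $r1, $r0  →  {$r0:0, $r1:0, $r2:0, $r3:10, $r4:0}
[12] sub  $r2, $r4, $r4  →  {$r0:0, $r1:0, $r2:0, $r3:10, $r4:0}
[13] addi  $r0, $r4, 3  →  {$r0:0, $r1:0, $r2:0, $r3:10, $r4:0}

9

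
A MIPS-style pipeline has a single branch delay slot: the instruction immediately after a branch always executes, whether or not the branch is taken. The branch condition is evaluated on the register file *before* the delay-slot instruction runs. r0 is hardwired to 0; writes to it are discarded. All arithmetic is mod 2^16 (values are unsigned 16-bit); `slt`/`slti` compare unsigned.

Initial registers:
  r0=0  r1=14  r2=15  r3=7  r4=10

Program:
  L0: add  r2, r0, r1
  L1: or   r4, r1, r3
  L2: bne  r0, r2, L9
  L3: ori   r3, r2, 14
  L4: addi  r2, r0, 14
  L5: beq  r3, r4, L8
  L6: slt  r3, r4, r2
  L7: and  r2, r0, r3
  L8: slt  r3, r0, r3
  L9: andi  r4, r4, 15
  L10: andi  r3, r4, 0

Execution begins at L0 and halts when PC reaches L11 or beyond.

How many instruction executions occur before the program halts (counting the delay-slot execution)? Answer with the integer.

#0 add  r2, r0, r1 ; 0/14/14/7/10
#1 or   r4, r1, r3 ; 0/14/14/7/15
#2 bne  r0, r2, L9 ; 0/14/14/7/15 ; →target
#3 ori   r3, r2, 14 ; 0/14/14/14/15
#9 andi  r4, r4, 15 ; 0/14/14/14/15
#10 andi  r3, r4, 0 ; 0/14/14/0/15

6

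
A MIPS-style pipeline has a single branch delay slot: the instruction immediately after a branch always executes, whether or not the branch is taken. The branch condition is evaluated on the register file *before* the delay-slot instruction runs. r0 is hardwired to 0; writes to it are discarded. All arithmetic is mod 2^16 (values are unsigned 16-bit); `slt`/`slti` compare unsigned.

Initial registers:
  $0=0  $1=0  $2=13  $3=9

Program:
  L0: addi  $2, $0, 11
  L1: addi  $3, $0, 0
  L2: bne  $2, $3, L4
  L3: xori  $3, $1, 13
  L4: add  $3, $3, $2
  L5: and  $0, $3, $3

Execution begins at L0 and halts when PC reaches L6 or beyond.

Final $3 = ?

24

[0] addi  $2, $0, 11  →  {$0:0, $1:0, $2:11, $3:9}
[1] addi  $3, $0, 0  →  {$0:0, $1:0, $2:11, $3:0}
[2] bne  $2, $3, L4  →  {$0:0, $1:0, $2:11, $3:0}  ⟨branch taken⟩
[3] xori  $3, $1, 13  →  {$0:0, $1:0, $2:11, $3:13}
[4] add  $3, $3, $2  →  {$0:0, $1:0, $2:11, $3:24}
[5] and  $0, $3, $3  →  {$0:0, $1:0, $2:11, $3:24}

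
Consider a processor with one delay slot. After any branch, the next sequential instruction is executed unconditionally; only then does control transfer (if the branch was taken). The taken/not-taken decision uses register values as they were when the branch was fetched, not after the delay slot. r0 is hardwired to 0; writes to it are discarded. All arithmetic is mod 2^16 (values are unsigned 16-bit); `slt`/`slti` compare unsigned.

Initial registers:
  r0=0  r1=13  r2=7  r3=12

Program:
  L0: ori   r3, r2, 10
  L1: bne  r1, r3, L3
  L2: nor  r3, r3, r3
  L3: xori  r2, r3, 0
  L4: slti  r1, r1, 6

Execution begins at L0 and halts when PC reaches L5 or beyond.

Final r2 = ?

65520

PC=0  ori   r3, r2, 10       | r0=0 r1=13 r2=7 r3=15
PC=1  bne  r1, r3, L3        | r0=0 r1=13 r2=7 r3=15  [TAKEN]
PC=2  nor  r3, r3, r3        | r0=0 r1=13 r2=7 r3=65520
PC=3  xori  r2, r3, 0        | r0=0 r1=13 r2=65520 r3=65520
PC=4  slti  r1, r1, 6        | r0=0 r1=0 r2=65520 r3=65520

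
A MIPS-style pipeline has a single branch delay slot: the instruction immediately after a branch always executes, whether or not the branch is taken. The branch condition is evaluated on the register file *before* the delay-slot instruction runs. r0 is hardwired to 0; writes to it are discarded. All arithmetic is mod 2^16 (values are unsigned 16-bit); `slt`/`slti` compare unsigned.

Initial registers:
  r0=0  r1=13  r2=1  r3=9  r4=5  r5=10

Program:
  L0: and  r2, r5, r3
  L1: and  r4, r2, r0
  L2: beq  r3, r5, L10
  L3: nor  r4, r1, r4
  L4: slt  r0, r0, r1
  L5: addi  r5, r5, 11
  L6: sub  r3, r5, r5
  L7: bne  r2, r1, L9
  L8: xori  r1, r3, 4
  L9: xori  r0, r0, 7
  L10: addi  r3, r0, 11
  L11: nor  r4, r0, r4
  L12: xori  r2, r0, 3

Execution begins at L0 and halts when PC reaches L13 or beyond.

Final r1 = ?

4

PC=0  and  r2, r5, r3        | r0=0 r1=13 r2=8 r3=9 r4=5 r5=10
PC=1  and  r4, r2, r0        | r0=0 r1=13 r2=8 r3=9 r4=0 r5=10
PC=2  beq  r3, r5, L10       | r0=0 r1=13 r2=8 r3=9 r4=0 r5=10  [not taken]
PC=3  nor  r4, r1, r4        | r0=0 r1=13 r2=8 r3=9 r4=65522 r5=10
PC=4  slt  r0, r0, r1        | r0=0 r1=13 r2=8 r3=9 r4=65522 r5=10
PC=5  addi  r5, r5, 11       | r0=0 r1=13 r2=8 r3=9 r4=65522 r5=21
PC=6  sub  r3, r5, r5        | r0=0 r1=13 r2=8 r3=0 r4=65522 r5=21
PC=7  bne  r2, r1, L9        | r0=0 r1=13 r2=8 r3=0 r4=65522 r5=21  [TAKEN]
PC=8  xori  r1, r3, 4        | r0=0 r1=4 r2=8 r3=0 r4=65522 r5=21
PC=9  xori  r0, r0, 7        | r0=0 r1=4 r2=8 r3=0 r4=65522 r5=21
PC=10 addi  r3, r0, 11       | r0=0 r1=4 r2=8 r3=11 r4=65522 r5=21
PC=11 nor  r4, r0, r4        | r0=0 r1=4 r2=8 r3=11 r4=13 r5=21
PC=12 xori  r2, r0, 3        | r0=0 r1=4 r2=3 r3=11 r4=13 r5=21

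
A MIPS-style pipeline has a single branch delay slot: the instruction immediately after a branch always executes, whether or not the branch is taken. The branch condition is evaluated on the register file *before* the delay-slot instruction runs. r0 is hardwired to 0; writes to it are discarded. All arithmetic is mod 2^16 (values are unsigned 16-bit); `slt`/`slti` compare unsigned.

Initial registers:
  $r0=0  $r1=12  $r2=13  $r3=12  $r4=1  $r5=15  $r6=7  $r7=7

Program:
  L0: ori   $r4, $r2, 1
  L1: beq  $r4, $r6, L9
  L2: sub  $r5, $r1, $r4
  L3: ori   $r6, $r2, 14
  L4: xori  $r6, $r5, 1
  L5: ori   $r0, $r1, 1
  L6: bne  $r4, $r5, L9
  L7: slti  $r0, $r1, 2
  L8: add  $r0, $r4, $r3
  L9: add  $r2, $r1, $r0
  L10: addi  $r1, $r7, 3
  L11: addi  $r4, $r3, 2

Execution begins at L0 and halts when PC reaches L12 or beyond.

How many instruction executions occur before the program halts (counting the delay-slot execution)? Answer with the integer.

PC=0  ori   $r4, $r2, 1      | $r0=0 $r1=12 $r2=13 $r3=12 $r4=13 $r5=15 $r6=7 $r7=7
PC=1  beq  $r4, $r6, L9      | $r0=0 $r1=12 $r2=13 $r3=12 $r4=13 $r5=15 $r6=7 $r7=7  [not taken]
PC=2  sub  $r5, $r1, $r4     | $r0=0 $r1=12 $r2=13 $r3=12 $r4=13 $r5=65535 $r6=7 $r7=7
PC=3  ori   $r6, $r2, 14     | $r0=0 $r1=12 $r2=13 $r3=12 $r4=13 $r5=65535 $r6=15 $r7=7
PC=4  xori  $r6, $r5, 1      | $r0=0 $r1=12 $r2=13 $r3=12 $r4=13 $r5=65535 $r6=65534 $r7=7
PC=5  ori   $r0, $r1, 1      | $r0=0 $r1=12 $r2=13 $r3=12 $r4=13 $r5=65535 $r6=65534 $r7=7
PC=6  bne  $r4, $r5, L9      | $r0=0 $r1=12 $r2=13 $r3=12 $r4=13 $r5=65535 $r6=65534 $r7=7  [TAKEN]
PC=7  slti  $r0, $r1, 2      | $r0=0 $r1=12 $r2=13 $r3=12 $r4=13 $r5=65535 $r6=65534 $r7=7
PC=9  add  $r2, $r1, $r0     | $r0=0 $r1=12 $r2=12 $r3=12 $r4=13 $r5=65535 $r6=65534 $r7=7
PC=10 addi  $r1, $r7, 3      | $r0=0 $r1=10 $r2=12 $r3=12 $r4=13 $r5=65535 $r6=65534 $r7=7
PC=11 addi  $r4, $r3, 2      | $r0=0 $r1=10 $r2=12 $r3=12 $r4=14 $r5=65535 $r6=65534 $r7=7

11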